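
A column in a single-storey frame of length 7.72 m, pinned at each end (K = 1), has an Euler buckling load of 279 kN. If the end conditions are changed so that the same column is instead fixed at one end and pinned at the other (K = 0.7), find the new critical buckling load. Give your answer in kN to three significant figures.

P_cr ≈ 569 kN

P_cr ∝ 1/K², so P_cr,new = P_cr,old × (K_old/K_new)² = 279 × (1/0.7)²
= 279 × 2.041 = 569 kN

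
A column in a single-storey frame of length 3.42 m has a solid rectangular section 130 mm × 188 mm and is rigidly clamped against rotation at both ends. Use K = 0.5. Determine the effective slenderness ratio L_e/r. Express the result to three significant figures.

λ ≈ 45.6

For a rectangle r_min = b/√12 = 130/√12 = 37.53 mm
L_e = K·L = 0.5 × 3.42 m = 1.710 m = 1710.0 mm
λ = L_e / r_min = 1710.0 / 37.53 = 45.6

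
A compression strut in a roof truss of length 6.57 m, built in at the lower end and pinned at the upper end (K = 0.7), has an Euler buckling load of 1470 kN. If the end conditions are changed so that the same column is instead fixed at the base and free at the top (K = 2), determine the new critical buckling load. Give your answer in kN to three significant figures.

P_cr ≈ 180 kN

P_cr ∝ 1/K², so P_cr,new = P_cr,old × (K_old/K_new)² = 1470 × (0.7/2)²
= 1470 × 0.1225 = 180 kN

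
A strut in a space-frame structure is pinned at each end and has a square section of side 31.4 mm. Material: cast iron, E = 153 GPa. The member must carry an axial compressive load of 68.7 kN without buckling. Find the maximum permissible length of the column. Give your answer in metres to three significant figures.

L_max ≈ 1.33 m

I = a⁴/12 = 31.4⁴/12 = 8.101×10^4 mm⁴
I = 8.101×10^-8 m⁴
At the buckling limit P_cr = P = 6.870×10^4 N
From P_cr = π²EI/(K·L)²:  L = (1/K)·√(π²EI/P_cr) = (1/1)·√(π²×1.53×10^11×8.101×10^-8/6.870×10^4)
L = 1.33 m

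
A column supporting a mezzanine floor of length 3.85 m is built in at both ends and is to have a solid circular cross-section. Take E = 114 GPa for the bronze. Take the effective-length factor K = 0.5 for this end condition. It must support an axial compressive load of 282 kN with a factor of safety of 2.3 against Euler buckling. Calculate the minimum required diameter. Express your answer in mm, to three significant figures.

d ≈ 81.2 mm

Required P_cr = n·P = 2.3 × 282 = 648.6 kN
L_e = K·L = 0.5 × 3.85 = 1.925 m
Required I = P_cr·L_e²/(π²E) = 6.486×10^5 × 1.925² / (π² × 1.14×10^11) = 2.136×10^-6 m⁴
I_req = 2.136×10^6 mm⁴
Solid circle: I = πd⁴/64  ⇒  d = (64I/π)^(1/4) = (64×2.136×10^6/π)^(1/4) = 81.2 mm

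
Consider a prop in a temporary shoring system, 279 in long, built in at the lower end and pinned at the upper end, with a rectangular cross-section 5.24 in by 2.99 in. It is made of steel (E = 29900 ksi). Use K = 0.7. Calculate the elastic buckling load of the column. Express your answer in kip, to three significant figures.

Buckling occurs about the weak axis: I_min = h·b³/12 with b = 2.99 in (the shorter side).
I_min = 5.24×2.99³/12 = 11.67 in⁴
Effective length L_e = K·L = 0.7 × 279 = 195.3 in
P_cr = π²EI / L_e² = π² × 29900×10³ × 11.67 / 195.3² = 9.031×10^4 lb

P_cr ≈ 90.3 kip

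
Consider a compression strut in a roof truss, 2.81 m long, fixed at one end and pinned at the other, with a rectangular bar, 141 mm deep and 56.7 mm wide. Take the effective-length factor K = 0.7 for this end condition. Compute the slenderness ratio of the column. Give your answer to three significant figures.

For a rectangle r_min = b/√12 = 56.7/√12 = 16.37 mm
L_e = K·L = 0.7 × 2.81 m = 1.967 m = 1967.0 mm
λ = L_e / r_min = 1967.0 / 16.37 = 120

λ ≈ 120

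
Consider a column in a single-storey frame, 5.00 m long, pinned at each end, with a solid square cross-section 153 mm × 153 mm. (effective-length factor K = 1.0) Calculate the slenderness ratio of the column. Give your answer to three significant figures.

For a square r = a/√12 = 153/√12 = 44.17 mm
L_e = K·L = 1 × 5.00 m = 5.000 m = 5000.0 mm
λ = L_e / r_min = 5000.0 / 44.17 = 113

λ ≈ 113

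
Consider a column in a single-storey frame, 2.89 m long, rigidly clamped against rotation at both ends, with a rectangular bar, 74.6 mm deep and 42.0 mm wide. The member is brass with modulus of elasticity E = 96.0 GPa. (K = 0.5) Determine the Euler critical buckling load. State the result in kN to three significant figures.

P_cr ≈ 209 kN

Buckling occurs about the weak axis: I_min = h·b³/12 with b = 42.0 mm (the shorter side).
I_min = 74.6×42.0³/12 = 4.606×10^5 mm⁴
I = 4.606×10^5 mm⁴ = 4.606×10^-7 m⁴
Effective length L_e = K·L = 0.5 × 2.89 = 1.445 m
P_cr = π²EI / L_e² = π² × 96.0×10⁹ × 4.606×10^-7 / 1.445² = 2.090×10^5 N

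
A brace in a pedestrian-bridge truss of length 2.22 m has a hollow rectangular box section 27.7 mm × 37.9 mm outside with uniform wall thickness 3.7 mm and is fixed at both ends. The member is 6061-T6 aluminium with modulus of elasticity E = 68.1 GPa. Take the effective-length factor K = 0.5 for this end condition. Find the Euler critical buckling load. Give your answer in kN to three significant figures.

Inner dimensions: h_i = 37.9 − 2×3.7 = 30.50 mm, b_i = 27.7 − 2×3.7 = 20.30 mm
Weak-axis I_min = (h_o·b_o³ − h_i·b_i³)/12 with b_o = 27.7, b_i = 20.30 mm (shorter outer/inner sides).
I_min = (37.9×27.7³ − 30.50×20.30³)/12 = 4.586×10^4 mm⁴
I = 4.586×10^4 mm⁴ = 4.586×10^-8 m⁴
Effective length L_e = K·L = 0.5 × 2.22 = 1.110 m
P_cr = π²EI / L_e² = π² × 68.1×10⁹ × 4.586×10^-8 / 1.110² = 2.502×10^4 N

P_cr ≈ 25.0 kN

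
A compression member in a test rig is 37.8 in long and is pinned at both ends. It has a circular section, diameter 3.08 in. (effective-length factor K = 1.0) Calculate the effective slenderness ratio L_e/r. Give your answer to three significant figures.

λ ≈ 49.1

I = πd⁴/64 = π×3.08⁴/64 = 4.417 in⁴
A = 7.451 in²;  r_min = √(I/A) = √(4.417/7.451) = 0.7700 in
L_e = K·L = 1 × 37.8 = 37.80 in
λ = L_e / r_min = 37.800 / 0.7700 = 49.1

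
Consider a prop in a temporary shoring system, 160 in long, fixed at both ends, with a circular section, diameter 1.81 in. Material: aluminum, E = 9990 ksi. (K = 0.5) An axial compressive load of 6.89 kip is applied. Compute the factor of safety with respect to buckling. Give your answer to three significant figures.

I = πd⁴/64 = π×1.81⁴/64 = 0.5268 in⁴
Effective length L_e = K·L = 0.5 × 160 = 80.00 in
P_cr = π²EI / L_e² = π² × 9990×10³ × 0.5268 / 80.00² = 8.117×10^3 lb
Factor of safety n = P_cr / P = 8.1165 / 6.89 = 1.18

n ≈ 1.18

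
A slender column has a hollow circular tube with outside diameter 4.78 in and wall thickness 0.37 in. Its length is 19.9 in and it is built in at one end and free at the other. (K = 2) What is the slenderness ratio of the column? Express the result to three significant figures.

Inner diameter d_i = 4.78 − 2×0.37 = 4.040 in
I = π(d_o⁴ − d_i⁴)/64 = π(4.78⁴ − 4.040⁴)/64 = 12.55 in⁴
A = 5.126 in²;  r_min = √(I/A) = √(12.55/5.126) = 1.565 in
L_e = K·L = 2 × 19.9 = 39.80 in
λ = L_e / r_min = 39.800 / 1.565 = 25.4

λ ≈ 25.4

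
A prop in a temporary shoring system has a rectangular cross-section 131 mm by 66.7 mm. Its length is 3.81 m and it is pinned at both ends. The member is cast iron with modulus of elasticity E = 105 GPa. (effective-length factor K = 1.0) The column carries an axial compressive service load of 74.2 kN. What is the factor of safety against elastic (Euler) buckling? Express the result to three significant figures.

n ≈ 3.12

Buckling occurs about the weak axis: I_min = h·b³/12 with b = 66.7 mm (the shorter side).
I_min = 131×66.7³/12 = 3.239×10^6 mm⁴
I = 3.239×10^6 mm⁴ = 3.239×10^-6 m⁴
Effective length L_e = K·L = 1 × 3.81 = 3.810 m
P_cr = π²EI / L_e² = π² × 105×10⁹ × 3.239×10^-6 / 3.810² = 2.313×10^5 N
Factor of safety n = P_cr / P = 231.26 / 74.2 = 3.12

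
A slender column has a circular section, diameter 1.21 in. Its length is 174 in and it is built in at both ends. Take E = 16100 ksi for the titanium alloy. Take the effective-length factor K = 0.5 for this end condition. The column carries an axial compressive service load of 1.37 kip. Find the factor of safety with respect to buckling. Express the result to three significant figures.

I = πd⁴/64 = π×1.21⁴/64 = 0.1052 in⁴
Effective length L_e = K·L = 0.5 × 174 = 87.00 in
P_cr = π²EI / L_e² = π² × 16100×10³ × 0.1052 / 87.00² = 2.209×10^3 lb
Factor of safety n = P_cr / P = 2.2090 / 1.37 = 1.61

n ≈ 1.61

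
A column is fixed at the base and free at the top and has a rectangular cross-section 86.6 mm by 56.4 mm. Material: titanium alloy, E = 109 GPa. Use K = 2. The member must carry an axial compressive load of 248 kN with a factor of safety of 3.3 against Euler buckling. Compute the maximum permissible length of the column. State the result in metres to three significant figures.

L_max ≈ 0.652 m

Buckling occurs about the weak axis: I_min = h·b³/12 with b = 56.4 mm (the shorter side).
I_min = 86.6×56.4³/12 = 1.295×10^6 mm⁴
I = 1.295×10^-6 m⁴
Required critical load P_cr = n·P = 3.3 × 248 = 818.4 kN = 8.184×10^5 N
From P_cr = π²EI/(K·L)²:  L = (1/K)·√(π²EI/P_cr) = (1/2)·√(π²×1.09×10^11×1.295×10^-6/8.184×10^5)
L = 0.652 m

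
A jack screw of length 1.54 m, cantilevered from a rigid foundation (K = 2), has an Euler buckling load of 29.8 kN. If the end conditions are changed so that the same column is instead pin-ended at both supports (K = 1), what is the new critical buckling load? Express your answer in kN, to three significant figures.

P_cr ∝ 1/K², so P_cr,new = P_cr,old × (K_old/K_new)² = 29.8 × (2/1)²
= 29.8 × 4.000 = 119 kN

P_cr ≈ 119 kN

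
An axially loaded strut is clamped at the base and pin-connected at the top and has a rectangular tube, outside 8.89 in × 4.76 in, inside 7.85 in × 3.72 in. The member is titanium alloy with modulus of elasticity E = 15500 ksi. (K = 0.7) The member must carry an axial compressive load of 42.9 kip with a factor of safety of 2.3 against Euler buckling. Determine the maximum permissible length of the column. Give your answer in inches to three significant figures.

L_max ≈ 382 in

Weak-axis I_min = (h_o·b_o³ − h_i·b_i³)/12 with b_o = 4.76, b_i = 3.720 in (shorter outer/inner sides).
I_min = (8.89×4.76³ − 7.850×3.720³)/12 = 46.22 in⁴
Required critical load P_cr = n·P = 2.3 × 42.9 = 98.67 kip = 9.867×10^4 lb
From P_cr = π²EI/(K·L)²:  L = (1/K)·√(π²EI/P_cr) = (1/0.7)·√(π²×1.55×10^7×46.22/9.867×10^4)
L = 382 in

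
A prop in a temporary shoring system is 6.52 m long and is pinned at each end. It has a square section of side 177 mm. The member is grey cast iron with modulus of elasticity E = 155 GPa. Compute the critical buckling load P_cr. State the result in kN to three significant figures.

P_cr ≈ 2940 kN

I = a⁴/12 = 177⁴/12 = 8.179×10^7 mm⁴
I = 8.179×10^7 mm⁴ = 8.179×10^-5 m⁴
Effective length L_e = K·L = 1 × 6.52 = 6.520 m
P_cr = π²EI / L_e² = π² × 155×10⁹ × 8.179×10^-5 / 6.520² = 2.943×10^6 N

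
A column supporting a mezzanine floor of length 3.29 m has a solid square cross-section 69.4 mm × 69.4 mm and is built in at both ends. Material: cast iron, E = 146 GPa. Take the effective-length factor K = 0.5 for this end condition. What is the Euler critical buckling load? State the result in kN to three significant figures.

P_cr ≈ 1030 kN

I = a⁴/12 = 69.4⁴/12 = 1.933×10^6 mm⁴
I = 1.933×10^6 mm⁴ = 1.933×10^-6 m⁴
Effective length L_e = K·L = 0.5 × 3.29 = 1.645 m
P_cr = π²EI / L_e² = π² × 146×10⁹ × 1.933×10^-6 / 1.645² = 1.029×10^6 N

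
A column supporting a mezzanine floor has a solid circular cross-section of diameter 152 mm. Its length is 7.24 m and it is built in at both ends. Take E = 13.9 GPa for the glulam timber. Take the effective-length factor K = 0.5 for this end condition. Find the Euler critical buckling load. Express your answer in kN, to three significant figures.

P_cr ≈ 274 kN

I = πd⁴/64 = π×152⁴/64 = 2.620×10^7 mm⁴
I = 2.620×10^7 mm⁴ = 2.620×10^-5 m⁴
Effective length L_e = K·L = 0.5 × 7.24 = 3.620 m
P_cr = π²EI / L_e² = π² × 13.9×10⁹ × 2.620×10^-5 / 3.620² = 2.743×10^5 N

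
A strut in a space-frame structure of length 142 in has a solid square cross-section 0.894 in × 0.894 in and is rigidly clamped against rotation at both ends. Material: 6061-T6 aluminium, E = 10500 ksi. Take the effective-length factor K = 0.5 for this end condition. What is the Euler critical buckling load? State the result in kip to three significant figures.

P_cr ≈ 1.09 kip

I = a⁴/12 = 0.894⁴/12 = 5.323×10^-2 in⁴
Effective length L_e = K·L = 0.5 × 142 = 71.00 in
P_cr = π²EI / L_e² = π² × 10500×10³ × 5.323×10^-2 / 71.00² = 1.094×10^3 lb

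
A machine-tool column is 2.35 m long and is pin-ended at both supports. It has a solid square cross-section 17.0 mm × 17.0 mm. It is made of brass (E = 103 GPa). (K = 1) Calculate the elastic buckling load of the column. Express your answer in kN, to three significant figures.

I = a⁴/12 = 17.0⁴/12 = 6.960×10^3 mm⁴
I = 6.960×10^3 mm⁴ = 6.960×10^-9 m⁴
Effective length L_e = K·L = 1 × 2.35 = 2.350 m
P_cr = π²EI / L_e² = π² × 103×10⁹ × 6.960×10^-9 / 2.350² = 1.281×10^3 N

P_cr ≈ 1.28 kN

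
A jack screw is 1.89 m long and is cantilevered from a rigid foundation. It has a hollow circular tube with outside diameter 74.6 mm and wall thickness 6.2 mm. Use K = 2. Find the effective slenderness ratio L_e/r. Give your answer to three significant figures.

λ ≈ 156

Inner diameter d_i = 74.6 − 2×6.2 = 62.20 mm
I = π(d_o⁴ − d_i⁴)/64 = π(74.6⁴ − 62.20⁴)/64 = 7.855×10^5 mm⁴
A = 1.332×10^3 mm²;  r_min = √(I/A) = √(7.855×10^5/1.332×10^3) = 24.28 mm
L_e = K·L = 2 × 1.89 m = 3.780 m = 3780.0 mm
λ = L_e / r_min = 3780.0 / 24.28 = 156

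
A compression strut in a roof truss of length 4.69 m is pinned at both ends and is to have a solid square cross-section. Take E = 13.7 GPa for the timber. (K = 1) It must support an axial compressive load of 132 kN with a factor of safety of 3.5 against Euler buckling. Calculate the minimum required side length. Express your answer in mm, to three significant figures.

a ≈ 173 mm

Required P_cr = n·P = 3.5 × 132 = 462.0 kN
L_e = K·L = 1 × 4.69 = 4.690 m
Required I = P_cr·L_e²/(π²E) = 4.620×10^5 × 4.690² / (π² × 1.37×10^10) = 7.516×10^-5 m⁴
I_req = 7.516×10^7 mm⁴
Solid square: I = a⁴/12  ⇒  a = (12I)^(1/4) = (12×7.516×10^7)^(1/4) = 173 mm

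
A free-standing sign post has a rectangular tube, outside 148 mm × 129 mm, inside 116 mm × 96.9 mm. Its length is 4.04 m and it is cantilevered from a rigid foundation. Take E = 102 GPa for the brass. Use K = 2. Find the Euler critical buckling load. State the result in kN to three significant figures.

P_cr ≈ 273 kN

Weak-axis I_min = (h_o·b_o³ − h_i·b_i³)/12 with b_o = 129, b_i = 96.90 mm (shorter outer/inner sides).
I_min = (148×129³ − 116.0×96.90³)/12 = 1.768×10^7 mm⁴
I = 1.768×10^7 mm⁴ = 1.768×10^-5 m⁴
Effective length L_e = K·L = 2 × 4.04 = 8.080 m
P_cr = π²EI / L_e² = π² × 102×10⁹ × 1.768×10^-5 / 8.080² = 2.726×10^5 N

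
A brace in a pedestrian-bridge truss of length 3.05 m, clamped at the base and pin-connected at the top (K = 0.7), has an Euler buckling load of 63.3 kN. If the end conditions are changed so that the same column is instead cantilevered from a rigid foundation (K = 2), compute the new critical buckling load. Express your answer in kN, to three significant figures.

P_cr ≈ 7.75 kN

P_cr ∝ 1/K², so P_cr,new = P_cr,old × (K_old/K_new)² = 63.3 × (0.7/2)²
= 63.3 × 0.1225 = 7.75 kN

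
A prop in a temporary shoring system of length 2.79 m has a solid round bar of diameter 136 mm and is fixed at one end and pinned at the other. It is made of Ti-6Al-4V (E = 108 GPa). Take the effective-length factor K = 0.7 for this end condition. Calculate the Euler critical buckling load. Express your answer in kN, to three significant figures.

I = πd⁴/64 = π×136⁴/64 = 1.679×10^7 mm⁴
I = 1.679×10^7 mm⁴ = 1.679×10^-5 m⁴
Effective length L_e = K·L = 0.7 × 2.79 = 1.953 m
P_cr = π²EI / L_e² = π² × 108×10⁹ × 1.679×10^-5 / 1.953² = 4.693×10^6 N

P_cr ≈ 4690 kN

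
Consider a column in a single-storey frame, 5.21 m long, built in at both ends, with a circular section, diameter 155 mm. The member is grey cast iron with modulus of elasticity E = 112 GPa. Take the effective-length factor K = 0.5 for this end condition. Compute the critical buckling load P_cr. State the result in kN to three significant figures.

P_cr ≈ 4620 kN

I = πd⁴/64 = π×155⁴/64 = 2.833×10^7 mm⁴
I = 2.833×10^7 mm⁴ = 2.833×10^-5 m⁴
Effective length L_e = K·L = 0.5 × 5.21 = 2.605 m
P_cr = π²EI / L_e² = π² × 112×10⁹ × 2.833×10^-5 / 2.605² = 4.615×10^6 N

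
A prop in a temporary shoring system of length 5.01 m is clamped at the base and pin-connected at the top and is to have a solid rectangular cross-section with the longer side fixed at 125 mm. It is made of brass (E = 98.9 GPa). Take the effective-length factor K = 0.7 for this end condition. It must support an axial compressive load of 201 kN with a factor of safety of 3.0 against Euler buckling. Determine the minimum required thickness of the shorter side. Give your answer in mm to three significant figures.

Required P_cr = n·P = 3.0 × 201 = 603.0 kN
L_e = K·L = 0.7 × 5.01 = 3.507 m
Required I = P_cr·L_e²/(π²E) = 6.030×10^5 × 3.507² / (π² × 9.89×10^10) = 7.598×10^-6 m⁴
I_req = 7.598×10^6 mm⁴
Rectangle, weak axis: I_min = h·b³/12 with h = 125 mm fixed  ⇒  b = (12I/h)^(1/3) = 90.0 mm

b ≈ 90.0 mm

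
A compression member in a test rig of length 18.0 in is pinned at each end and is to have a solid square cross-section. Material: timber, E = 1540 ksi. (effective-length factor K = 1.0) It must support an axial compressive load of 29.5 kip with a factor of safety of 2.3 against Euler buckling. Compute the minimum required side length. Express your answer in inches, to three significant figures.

Required P_cr = n·P = 2.3 × 29.5 = 67.85 kip
L_e = K·L = 1 × 18.0 = 18.00 in
Required I = P_cr·L_e²/(π²E) = 6.785×10^4 × 18.00² / (π² × 1.54×10^6) = 1.446 in⁴
Solid square: I = a⁴/12  ⇒  a = (12I)^(1/4) = (12×1.446)^(1/4) = 2.04 in

a ≈ 2.04 in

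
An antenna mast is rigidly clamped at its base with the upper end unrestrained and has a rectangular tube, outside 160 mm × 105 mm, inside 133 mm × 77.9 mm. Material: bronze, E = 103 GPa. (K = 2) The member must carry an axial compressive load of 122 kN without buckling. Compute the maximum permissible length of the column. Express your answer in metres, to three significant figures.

Weak-axis I_min = (h_o·b_o³ − h_i·b_i³)/12 with b_o = 105, b_i = 77.90 mm (shorter outer/inner sides).
I_min = (160×105³ − 133.0×77.90³)/12 = 1.020×10^7 mm⁴
I = 1.020×10^-5 m⁴
At the buckling limit P_cr = P = 1.220×10^5 N
From P_cr = π²EI/(K·L)²:  L = (1/K)·√(π²EI/P_cr) = (1/2)·√(π²×1.03×10^11×1.020×10^-5/1.220×10^5)
L = 4.61 m

L_max ≈ 4.61 m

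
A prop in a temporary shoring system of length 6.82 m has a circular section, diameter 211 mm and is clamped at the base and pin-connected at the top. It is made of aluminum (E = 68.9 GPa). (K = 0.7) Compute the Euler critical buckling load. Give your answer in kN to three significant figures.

I = πd⁴/64 = π×211⁴/64 = 9.730×10^7 mm⁴
I = 9.730×10^7 mm⁴ = 9.730×10^-5 m⁴
Effective length L_e = K·L = 0.7 × 6.82 = 4.774 m
P_cr = π²EI / L_e² = π² × 68.9×10⁹ × 9.730×10^-5 / 4.774² = 2.903×10^6 N

P_cr ≈ 2900 kN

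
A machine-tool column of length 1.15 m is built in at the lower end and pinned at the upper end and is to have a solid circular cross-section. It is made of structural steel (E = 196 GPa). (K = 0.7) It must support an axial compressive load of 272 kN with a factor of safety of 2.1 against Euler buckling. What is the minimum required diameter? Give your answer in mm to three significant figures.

Required P_cr = n·P = 2.1 × 272 = 571.2 kN
L_e = K·L = 0.7 × 1.15 = 0.8050 m
Required I = P_cr·L_e²/(π²E) = 5.712×10^5 × 0.8050² / (π² × 1.96×10^11) = 1.913×10^-7 m⁴
I_req = 1.913×10^5 mm⁴
Solid circle: I = πd⁴/64  ⇒  d = (64I/π)^(1/4) = (64×1.913×10^5/π)^(1/4) = 44.4 mm

d ≈ 44.4 mm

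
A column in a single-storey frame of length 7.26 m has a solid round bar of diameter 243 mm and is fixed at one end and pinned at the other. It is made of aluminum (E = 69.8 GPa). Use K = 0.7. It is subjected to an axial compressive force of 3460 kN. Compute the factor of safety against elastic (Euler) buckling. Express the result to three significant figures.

I = πd⁴/64 = π×243⁴/64 = 1.712×10^8 mm⁴
I = 1.712×10^8 mm⁴ = 1.712×10^-4 m⁴
Effective length L_e = K·L = 0.7 × 7.26 = 5.082 m
P_cr = π²EI / L_e² = π² × 69.8×10⁹ × 1.712×10^-4 / 5.082² = 4.565×10^6 N
Factor of safety n = P_cr / P = 4565.4 / 3460 = 1.32

n ≈ 1.32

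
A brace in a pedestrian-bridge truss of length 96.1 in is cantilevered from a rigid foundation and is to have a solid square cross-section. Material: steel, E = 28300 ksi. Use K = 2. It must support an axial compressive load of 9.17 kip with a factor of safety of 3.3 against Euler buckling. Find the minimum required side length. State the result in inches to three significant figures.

a ≈ 2.63 in

Required P_cr = n·P = 3.3 × 9.17 = 30.26 kip
L_e = K·L = 2 × 96.1 = 192.2 in
Required I = P_cr·L_e²/(π²E) = 3.026×10^4 × 192.2² / (π² × 2.83×10^7) = 4.002 in⁴
Solid square: I = a⁴/12  ⇒  a = (12I)^(1/4) = (12×4.002)^(1/4) = 2.63 in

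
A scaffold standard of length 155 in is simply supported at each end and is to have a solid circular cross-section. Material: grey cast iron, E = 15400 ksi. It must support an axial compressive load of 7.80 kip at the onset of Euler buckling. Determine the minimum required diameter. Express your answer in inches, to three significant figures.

d ≈ 2.24 in

L_e = K·L = 1 × 155 = 155.0 in
Required I = P_cr·L_e²/(π²E) = 7.800×10^3 × 155.0² / (π² × 1.54×10^7) = 1.233 in⁴
Solid circle: I = πd⁴/64  ⇒  d = (64I/π)^(1/4) = (64×1.233/π)^(1/4) = 2.24 in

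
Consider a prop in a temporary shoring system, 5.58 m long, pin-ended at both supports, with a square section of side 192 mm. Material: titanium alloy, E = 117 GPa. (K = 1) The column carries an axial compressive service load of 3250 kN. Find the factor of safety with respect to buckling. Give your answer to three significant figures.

I = a⁴/12 = 192⁴/12 = 1.132×10^8 mm⁴
I = 1.132×10^8 mm⁴ = 1.132×10^-4 m⁴
Effective length L_e = K·L = 1 × 5.58 = 5.580 m
P_cr = π²EI / L_e² = π² × 117×10⁹ × 1.132×10^-4 / 5.580² = 4.200×10^6 N
Factor of safety n = P_cr / P = 4199.9 / 3250 = 1.29

n ≈ 1.29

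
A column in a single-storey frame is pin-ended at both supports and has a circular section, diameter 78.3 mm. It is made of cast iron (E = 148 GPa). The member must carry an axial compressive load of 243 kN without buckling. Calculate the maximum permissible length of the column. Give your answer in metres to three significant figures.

L_max ≈ 3.33 m

I = πd⁴/64 = π×78.3⁴/64 = 1.845×10^6 mm⁴
I = 1.845×10^-6 m⁴
At the buckling limit P_cr = P = 2.430×10^5 N
From P_cr = π²EI/(K·L)²:  L = (1/K)·√(π²EI/P_cr) = (1/1)·√(π²×1.48×10^11×1.845×10^-6/2.430×10^5)
L = 3.33 m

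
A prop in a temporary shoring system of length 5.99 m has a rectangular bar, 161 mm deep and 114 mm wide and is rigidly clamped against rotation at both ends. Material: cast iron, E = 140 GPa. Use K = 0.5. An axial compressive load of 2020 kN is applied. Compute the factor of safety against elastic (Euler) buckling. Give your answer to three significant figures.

Buckling occurs about the weak axis: I_min = h·b³/12 with b = 114 mm (the shorter side).
I_min = 161×114³/12 = 1.988×10^7 mm⁴
I = 1.988×10^7 mm⁴ = 1.988×10^-5 m⁴
Effective length L_e = K·L = 0.5 × 5.99 = 2.995 m
P_cr = π²EI / L_e² = π² × 140×10⁹ × 1.988×10^-5 / 2.995² = 3.062×10^6 N
Factor of safety n = P_cr / P = 3061.9 / 2020 = 1.52

n ≈ 1.52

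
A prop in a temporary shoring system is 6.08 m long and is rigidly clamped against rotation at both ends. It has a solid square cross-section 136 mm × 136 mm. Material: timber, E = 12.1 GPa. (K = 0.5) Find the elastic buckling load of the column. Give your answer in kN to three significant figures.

I = a⁴/12 = 136⁴/12 = 2.851×10^7 mm⁴
I = 2.851×10^7 mm⁴ = 2.851×10^-5 m⁴
Effective length L_e = K·L = 0.5 × 6.08 = 3.040 m
P_cr = π²EI / L_e² = π² × 12.1×10⁹ × 2.851×10^-5 / 3.040² = 3.684×10^5 N

P_cr ≈ 368 kN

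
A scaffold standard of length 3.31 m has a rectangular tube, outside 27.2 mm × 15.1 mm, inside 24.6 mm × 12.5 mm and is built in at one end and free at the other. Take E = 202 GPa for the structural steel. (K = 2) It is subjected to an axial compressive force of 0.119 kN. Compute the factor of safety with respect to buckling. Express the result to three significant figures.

Weak-axis I_min = (h_o·b_o³ − h_i·b_i³)/12 with b_o = 15.1, b_i = 12.50 mm (shorter outer/inner sides).
I_min = (27.2×15.1³ − 24.60×12.50³)/12 = 3.800×10^3 mm⁴
I = 3.800×10^3 mm⁴ = 3.800×10^-9 m⁴
Effective length L_e = K·L = 2 × 3.31 = 6.620 m
P_cr = π²EI / L_e² = π² × 202×10⁹ × 3.800×10^-9 / 6.620² = 172.9 N
Factor of safety n = P_cr / P = 0.17287 / 0.119 = 1.45

n ≈ 1.45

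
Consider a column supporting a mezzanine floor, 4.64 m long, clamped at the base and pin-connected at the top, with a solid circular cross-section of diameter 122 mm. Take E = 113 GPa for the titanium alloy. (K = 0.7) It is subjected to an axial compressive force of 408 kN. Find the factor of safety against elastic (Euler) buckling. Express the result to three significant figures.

n ≈ 2.82

I = πd⁴/64 = π×122⁴/64 = 1.087×10^7 mm⁴
I = 1.087×10^7 mm⁴ = 1.087×10^-5 m⁴
Effective length L_e = K·L = 0.7 × 4.64 = 3.248 m
P_cr = π²EI / L_e² = π² × 113×10⁹ × 1.087×10^-5 / 3.248² = 1.150×10^6 N
Factor of safety n = P_cr / P = 1149.6 / 408 = 2.82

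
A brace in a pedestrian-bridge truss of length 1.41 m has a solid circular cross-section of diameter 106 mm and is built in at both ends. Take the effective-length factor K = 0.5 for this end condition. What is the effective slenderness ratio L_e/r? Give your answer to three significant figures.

λ ≈ 26.6

For a solid circle r = d/4 = 106/4 = 26.50 mm
L_e = K·L = 0.5 × 1.41 m = 0.7050 m = 705.00 mm
λ = L_e / r_min = 705.00 / 26.50 = 26.6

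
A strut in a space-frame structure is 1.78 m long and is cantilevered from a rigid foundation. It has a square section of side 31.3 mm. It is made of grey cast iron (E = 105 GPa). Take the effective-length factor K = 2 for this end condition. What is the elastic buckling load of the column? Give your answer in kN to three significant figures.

P_cr ≈ 6.54 kN

I = a⁴/12 = 31.3⁴/12 = 7.998×10^4 mm⁴
I = 7.998×10^4 mm⁴ = 7.998×10^-8 m⁴
Effective length L_e = K·L = 2 × 1.78 = 3.560 m
P_cr = π²EI / L_e² = π² × 105×10⁹ × 7.998×10^-8 / 3.560² = 6.540×10^3 N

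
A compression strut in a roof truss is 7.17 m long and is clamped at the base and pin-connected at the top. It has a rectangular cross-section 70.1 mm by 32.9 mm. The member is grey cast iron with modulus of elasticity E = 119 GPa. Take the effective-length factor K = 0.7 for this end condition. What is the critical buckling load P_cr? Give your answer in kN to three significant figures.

Buckling occurs about the weak axis: I_min = h·b³/12 with b = 32.9 mm (the shorter side).
I_min = 70.1×32.9³/12 = 2.080×10^5 mm⁴
I = 2.080×10^5 mm⁴ = 2.080×10^-7 m⁴
Effective length L_e = K·L = 0.7 × 7.17 = 5.019 m
P_cr = π²EI / L_e² = π² × 119×10⁹ × 2.080×10^-7 / 5.019² = 9.699×10^3 N

P_cr ≈ 9.70 kN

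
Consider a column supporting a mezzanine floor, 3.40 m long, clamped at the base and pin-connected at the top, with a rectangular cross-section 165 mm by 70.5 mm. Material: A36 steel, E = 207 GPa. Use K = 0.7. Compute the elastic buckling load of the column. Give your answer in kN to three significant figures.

Buckling occurs about the weak axis: I_min = h·b³/12 with b = 70.5 mm (the shorter side).
I_min = 165×70.5³/12 = 4.818×10^6 mm⁴
I = 4.818×10^6 mm⁴ = 4.818×10^-6 m⁴
Effective length L_e = K·L = 0.7 × 3.40 = 2.380 m
P_cr = π²EI / L_e² = π² × 207×10⁹ × 4.818×10^-6 / 2.380² = 1.738×10^6 N

P_cr ≈ 1740 kN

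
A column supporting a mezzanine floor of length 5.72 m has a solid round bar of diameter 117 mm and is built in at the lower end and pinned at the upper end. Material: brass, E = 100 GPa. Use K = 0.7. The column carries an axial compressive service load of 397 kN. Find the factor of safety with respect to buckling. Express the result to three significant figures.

n ≈ 1.43

I = πd⁴/64 = π×117⁴/64 = 9.198×10^6 mm⁴
I = 9.198×10^6 mm⁴ = 9.198×10^-6 m⁴
Effective length L_e = K·L = 0.7 × 5.72 = 4.004 m
P_cr = π²EI / L_e² = π² × 100×10⁹ × 9.198×10^-6 / 4.004² = 5.663×10^5 N
Factor of safety n = P_cr / P = 566.27 / 397 = 1.43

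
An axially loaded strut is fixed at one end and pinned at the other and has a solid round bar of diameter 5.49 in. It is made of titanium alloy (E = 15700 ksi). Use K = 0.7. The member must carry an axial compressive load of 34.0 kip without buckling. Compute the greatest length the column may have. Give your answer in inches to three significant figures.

L_max ≈ 644 in

I = πd⁴/64 = π×5.49⁴/64 = 44.59 in⁴
At the buckling limit P_cr = P = 3.400×10^4 lb
From P_cr = π²EI/(K·L)²:  L = (1/K)·√(π²EI/P_cr) = (1/0.7)·√(π²×1.57×10^7×44.59/3.400×10^4)
L = 644 in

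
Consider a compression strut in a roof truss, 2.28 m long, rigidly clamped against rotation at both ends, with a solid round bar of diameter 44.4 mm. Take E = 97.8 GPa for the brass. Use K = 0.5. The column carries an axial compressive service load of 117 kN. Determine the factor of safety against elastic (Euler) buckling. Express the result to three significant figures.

n ≈ 1.21

I = πd⁴/64 = π×44.4⁴/64 = 1.908×10^5 mm⁴
I = 1.908×10^5 mm⁴ = 1.908×10^-7 m⁴
Effective length L_e = K·L = 0.5 × 2.28 = 1.140 m
P_cr = π²EI / L_e² = π² × 97.8×10⁹ × 1.908×10^-7 / 1.140² = 1.417×10^5 N
Factor of safety n = P_cr / P = 141.69 / 117 = 1.21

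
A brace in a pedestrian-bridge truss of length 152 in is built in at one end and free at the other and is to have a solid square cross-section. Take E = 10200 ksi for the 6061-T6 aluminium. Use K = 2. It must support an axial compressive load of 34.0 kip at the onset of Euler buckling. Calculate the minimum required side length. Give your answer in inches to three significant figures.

a ≈ 4.40 in

L_e = K·L = 2 × 152 = 304.0 in
Required I = P_cr·L_e²/(π²E) = 3.400×10^4 × 304.0² / (π² × 1.02×10^7) = 31.21 in⁴
Solid square: I = a⁴/12  ⇒  a = (12I)^(1/4) = (12×31.21)^(1/4) = 4.40 in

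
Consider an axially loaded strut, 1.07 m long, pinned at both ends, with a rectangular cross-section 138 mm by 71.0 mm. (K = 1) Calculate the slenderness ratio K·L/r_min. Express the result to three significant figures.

For a rectangle r_min = b/√12 = 71.0/√12 = 20.50 mm
L_e = K·L = 1 × 1.07 m = 1.070 m = 1070.0 mm
λ = L_e / r_min = 1070.0 / 20.50 = 52.2

λ ≈ 52.2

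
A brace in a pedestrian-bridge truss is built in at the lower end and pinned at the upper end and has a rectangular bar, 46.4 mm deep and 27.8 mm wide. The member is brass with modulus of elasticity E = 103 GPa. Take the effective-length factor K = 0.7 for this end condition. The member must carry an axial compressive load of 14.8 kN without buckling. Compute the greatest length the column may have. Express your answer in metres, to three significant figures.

L_max ≈ 3.41 m

Buckling occurs about the weak axis: I_min = h·b³/12 with b = 27.8 mm (the shorter side).
I_min = 46.4×27.8³/12 = 8.308×10^4 mm⁴
I = 8.308×10^-8 m⁴
At the buckling limit P_cr = P = 1.480×10^4 N
From P_cr = π²EI/(K·L)²:  L = (1/K)·√(π²EI/P_cr) = (1/0.7)·√(π²×1.03×10^11×8.308×10^-8/1.480×10^4)
L = 3.41 m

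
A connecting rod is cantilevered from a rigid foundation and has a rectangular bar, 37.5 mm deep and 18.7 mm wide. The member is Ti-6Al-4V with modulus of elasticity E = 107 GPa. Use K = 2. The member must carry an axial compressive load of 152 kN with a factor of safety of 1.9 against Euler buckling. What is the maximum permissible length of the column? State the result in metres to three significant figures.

L_max ≈ 0.137 m

Buckling occurs about the weak axis: I_min = h·b³/12 with b = 18.7 mm (the shorter side).
I_min = 37.5×18.7³/12 = 2.044×10^4 mm⁴
I = 2.044×10^-8 m⁴
Required critical load P_cr = n·P = 1.9 × 152 = 288.8 kN = 2.888×10^5 N
From P_cr = π²EI/(K·L)²:  L = (1/K)·√(π²EI/P_cr) = (1/2)·√(π²×1.07×10^11×2.044×10^-8/2.888×10^5)
L = 0.137 m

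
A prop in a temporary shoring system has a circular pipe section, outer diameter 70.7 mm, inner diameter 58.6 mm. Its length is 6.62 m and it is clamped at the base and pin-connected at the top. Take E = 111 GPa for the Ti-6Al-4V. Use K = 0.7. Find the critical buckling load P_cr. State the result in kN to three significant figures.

d_o = 70.7 mm, d_i = 58.6 mm
I = π(d_o⁴ − d_i⁴)/64 = π(70.7⁴ − 58.60⁴)/64 = 6.476×10^5 mm⁴
I = 6.476×10^5 mm⁴ = 6.476×10^-7 m⁴
Effective length L_e = K·L = 0.7 × 6.62 = 4.634 m
P_cr = π²EI / L_e² = π² × 111×10⁹ × 6.476×10^-7 / 4.634² = 3.304×10^4 N

P_cr ≈ 33.0 kN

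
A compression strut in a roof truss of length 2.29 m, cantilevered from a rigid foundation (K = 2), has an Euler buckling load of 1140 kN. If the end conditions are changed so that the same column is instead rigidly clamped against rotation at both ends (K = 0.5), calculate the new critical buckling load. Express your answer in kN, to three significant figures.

P_cr ∝ 1/K², so P_cr,new = P_cr,old × (K_old/K_new)² = 1140 × (2/0.5)²
= 1140 × 16.00 = 18200 kN

P_cr ≈ 18200 kN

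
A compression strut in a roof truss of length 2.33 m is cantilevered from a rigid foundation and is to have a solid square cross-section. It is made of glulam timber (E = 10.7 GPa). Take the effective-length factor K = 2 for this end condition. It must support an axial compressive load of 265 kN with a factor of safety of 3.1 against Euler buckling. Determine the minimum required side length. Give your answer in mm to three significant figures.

Required P_cr = n·P = 3.1 × 265 = 821.5 kN
L_e = K·L = 2 × 2.33 = 4.660 m
Required I = P_cr·L_e²/(π²E) = 8.215×10^5 × 4.660² / (π² × 1.07×10^10) = 1.689×10^-4 m⁴
I_req = 1.689×10^8 mm⁴
Solid square: I = a⁴/12  ⇒  a = (12I)^(1/4) = (12×1.689×10^8)^(1/4) = 212 mm

a ≈ 212 mm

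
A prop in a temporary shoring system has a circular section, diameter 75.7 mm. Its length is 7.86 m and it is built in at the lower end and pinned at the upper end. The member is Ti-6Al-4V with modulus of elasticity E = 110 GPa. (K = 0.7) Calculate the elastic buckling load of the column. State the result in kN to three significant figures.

P_cr ≈ 57.8 kN

I = πd⁴/64 = π×75.7⁴/64 = 1.612×10^6 mm⁴
I = 1.612×10^6 mm⁴ = 1.612×10^-6 m⁴
Effective length L_e = K·L = 0.7 × 7.86 = 5.502 m
P_cr = π²EI / L_e² = π² × 110×10⁹ × 1.612×10^-6 / 5.502² = 5.781×10^4 N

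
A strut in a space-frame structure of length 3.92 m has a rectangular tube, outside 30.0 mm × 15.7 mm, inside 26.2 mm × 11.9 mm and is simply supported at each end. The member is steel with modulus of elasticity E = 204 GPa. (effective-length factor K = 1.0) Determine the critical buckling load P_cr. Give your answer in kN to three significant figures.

P_cr ≈ 0.786 kN

Weak-axis I_min = (h_o·b_o³ − h_i·b_i³)/12 with b_o = 15.7, b_i = 11.90 mm (shorter outer/inner sides).
I_min = (30.0×15.7³ − 26.20×11.90³)/12 = 5.995×10^3 mm⁴
I = 5.995×10^3 mm⁴ = 5.995×10^-9 m⁴
Effective length L_e = K·L = 1 × 3.92 = 3.920 m
P_cr = π²EI / L_e² = π² × 204×10⁹ × 5.995×10^-9 / 3.920² = 785.6 N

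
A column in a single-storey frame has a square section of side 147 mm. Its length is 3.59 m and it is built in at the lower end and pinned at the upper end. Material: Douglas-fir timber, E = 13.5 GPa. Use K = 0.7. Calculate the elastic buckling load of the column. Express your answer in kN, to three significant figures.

P_cr ≈ 821 kN

I = a⁴/12 = 147⁴/12 = 3.891×10^7 mm⁴
I = 3.891×10^7 mm⁴ = 3.891×10^-5 m⁴
Effective length L_e = K·L = 0.7 × 3.59 = 2.513 m
P_cr = π²EI / L_e² = π² × 13.5×10⁹ × 3.891×10^-5 / 2.513² = 8.210×10^5 N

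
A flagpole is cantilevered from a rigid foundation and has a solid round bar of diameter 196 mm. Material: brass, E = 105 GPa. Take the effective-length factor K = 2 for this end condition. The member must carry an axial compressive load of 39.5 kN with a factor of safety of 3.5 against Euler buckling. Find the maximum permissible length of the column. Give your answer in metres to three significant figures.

L_max ≈ 11.7 m

I = πd⁴/64 = π×196⁴/64 = 7.244×10^7 mm⁴
I = 7.244×10^-5 m⁴
Required critical load P_cr = n·P = 3.5 × 39.5 = 138.2 kN = 1.383×10^5 N
From P_cr = π²EI/(K·L)²:  L = (1/K)·√(π²EI/P_cr) = (1/2)·√(π²×1.05×10^11×7.244×10^-5/1.383×10^5)
L = 11.7 m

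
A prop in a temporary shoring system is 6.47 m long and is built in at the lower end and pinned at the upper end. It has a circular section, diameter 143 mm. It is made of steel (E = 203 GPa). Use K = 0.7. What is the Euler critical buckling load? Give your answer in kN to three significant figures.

P_cr ≈ 2000 kN

I = πd⁴/64 = π×143⁴/64 = 2.053×10^7 mm⁴
I = 2.053×10^7 mm⁴ = 2.053×10^-5 m⁴
Effective length L_e = K·L = 0.7 × 6.47 = 4.529 m
P_cr = π²EI / L_e² = π² × 203×10⁹ × 2.053×10^-5 / 4.529² = 2.005×10^6 N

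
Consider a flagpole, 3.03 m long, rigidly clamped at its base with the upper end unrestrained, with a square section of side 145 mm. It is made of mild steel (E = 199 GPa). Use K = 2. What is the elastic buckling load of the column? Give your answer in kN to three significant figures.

P_cr ≈ 1970 kN

I = a⁴/12 = 145⁴/12 = 3.684×10^7 mm⁴
I = 3.684×10^7 mm⁴ = 3.684×10^-5 m⁴
Effective length L_e = K·L = 2 × 3.03 = 6.060 m
P_cr = π²EI / L_e² = π² × 199×10⁹ × 3.684×10^-5 / 6.060² = 1.970×10^6 N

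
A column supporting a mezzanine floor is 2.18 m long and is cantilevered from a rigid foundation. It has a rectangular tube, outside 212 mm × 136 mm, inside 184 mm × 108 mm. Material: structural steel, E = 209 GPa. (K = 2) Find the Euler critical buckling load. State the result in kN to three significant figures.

P_cr ≈ 2730 kN

Weak-axis I_min = (h_o·b_o³ − h_i·b_i³)/12 with b_o = 136, b_i = 108.0 mm (shorter outer/inner sides).
I_min = (212×136³ − 184.0×108.0³)/12 = 2.512×10^7 mm⁴
I = 2.512×10^7 mm⁴ = 2.512×10^-5 m⁴
Effective length L_e = K·L = 2 × 2.18 = 4.360 m
P_cr = π²EI / L_e² = π² × 209×10⁹ × 2.512×10^-5 / 4.360² = 2.726×10^6 N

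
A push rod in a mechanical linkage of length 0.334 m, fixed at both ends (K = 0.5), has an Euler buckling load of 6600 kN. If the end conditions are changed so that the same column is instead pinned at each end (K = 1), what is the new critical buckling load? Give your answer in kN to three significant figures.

P_cr ∝ 1/K², so P_cr,new = P_cr,old × (K_old/K_new)² = 6600 × (0.5/1)²
= 6600 × 0.2500 = 1650 kN

P_cr ≈ 1650 kN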